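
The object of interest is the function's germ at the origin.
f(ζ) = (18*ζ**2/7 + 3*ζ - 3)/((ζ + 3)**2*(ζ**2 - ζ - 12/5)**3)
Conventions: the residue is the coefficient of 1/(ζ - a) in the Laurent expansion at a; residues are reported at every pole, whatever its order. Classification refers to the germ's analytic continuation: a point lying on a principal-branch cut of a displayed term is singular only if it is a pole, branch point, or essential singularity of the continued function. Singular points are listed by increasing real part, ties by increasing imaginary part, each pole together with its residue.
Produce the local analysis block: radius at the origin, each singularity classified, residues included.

Denominator factor (ζ + 3)^2: pole of order 2 at -3, modulus 3.
Denominator factor (ζ**2 - ζ - 12/5)^3: discriminant 53/5, real irrational roots 1/2 + (1/10)*sqrt(265) and 1/2 - (1/10)*sqrt(265); poles of order 3, moduli 1/2 + (1/10)*sqrt(265) and -1/2 + (1/10)*sqrt(265).
The radius of convergence is the smallest modulus among the singular points: -1/2 + (1/10)*sqrt(265).
At the order-2 pole -3 set g(ζ) = (ζ - (-3))^2*f(ζ) = (18*ζ**2/7 + 3*ζ - 3)/(ζ**2 - ζ - 12/5)**3.
Order-2 pole: residue = g'(a); g'(-3) = 27875/2064384, so the residue is 27875/2064384.
The factor ζ**2 - ζ - 12/5 splits as (ζ - a)(ζ - a') with a = 1/2 - (1/10)*sqrt(265), a' = 1/2 + (1/10)*sqrt(265). At the order-3 pole a set g(ζ) = (ζ - a)^3*f(ζ) = [(18*ζ**2/7 + 3*ζ - 3)/(ζ + 3)**2] / (ζ - a')^3.
Order-3 pole: residue = g''(a)/2; g''(1/2 - (1/10)*sqrt(265)) = -27875/2064384 - (251002925/307339296768)*sqrt(265), so the residue is -27875/4128768 - (251002925/614678593536)*sqrt(265).
The factor ζ**2 - ζ - 12/5 splits as (ζ - a)(ζ - a') with a = 1/2 + (1/10)*sqrt(265), a' = 1/2 - (1/10)*sqrt(265). At the order-3 pole a set g(ζ) = (ζ - a)^3*f(ζ) = [(18*ζ**2/7 + 3*ζ - 3)/(ζ + 3)**2] / (ζ - a')^3.
Order-3 pole: residue = g''(a)/2; g''(1/2 + (1/10)*sqrt(265)) = -27875/2064384 + (251002925/307339296768)*sqrt(265), so the residue is -27875/4128768 + (251002925/614678593536)*sqrt(265).
List the singular points by increasing real part (a conjugate pair: the negative imaginary part first).

Radius of convergence at 0: -1/2 + (1/10)*sqrt(265).
At -3: a pole of order 2; residue 27875/2064384.
At 1/2 - (1/10)*sqrt(265): a pole of order 3; residue -27875/4128768 - (251002925/614678593536)*sqrt(265).
At 1/2 + (1/10)*sqrt(265): a pole of order 3; residue -27875/4128768 + (251002925/614678593536)*sqrt(265).


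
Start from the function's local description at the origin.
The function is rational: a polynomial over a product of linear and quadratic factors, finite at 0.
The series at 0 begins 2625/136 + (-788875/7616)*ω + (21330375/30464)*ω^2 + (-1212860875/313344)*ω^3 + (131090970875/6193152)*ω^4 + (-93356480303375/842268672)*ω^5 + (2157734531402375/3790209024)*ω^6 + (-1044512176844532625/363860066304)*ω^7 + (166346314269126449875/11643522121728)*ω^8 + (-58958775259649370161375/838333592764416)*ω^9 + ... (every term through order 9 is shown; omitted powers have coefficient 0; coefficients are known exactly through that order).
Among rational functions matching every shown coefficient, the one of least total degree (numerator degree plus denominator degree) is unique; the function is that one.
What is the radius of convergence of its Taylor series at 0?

The radius of convergence is -1/6 + (1/12)*sqrt(22).

No rational of total degree below 8 reproduces all 10 coefficients; solving the [1/7] Pade equations on them gives f(ω) = (33*ω/14 - 21/17)/((ω - 8/5)**3*(ω**2 - ω/3 - 1/8)**2), whose expansion matches every shown term.
Denominator factor (ω - 8/5)^3: pole of order 3 at 8/5, modulus 8/5.
Denominator factor (ω**2 - ω/3 - 1/8)^2: discriminant 11/18, real irrational roots 1/6 + (1/12)*sqrt(22) and 1/6 - (1/12)*sqrt(22); poles of order 2, moduli 1/6 + (1/12)*sqrt(22) and -1/6 + (1/12)*sqrt(22).
The radius of convergence is the smallest modulus among the singular points: -1/6 + (1/12)*sqrt(22).


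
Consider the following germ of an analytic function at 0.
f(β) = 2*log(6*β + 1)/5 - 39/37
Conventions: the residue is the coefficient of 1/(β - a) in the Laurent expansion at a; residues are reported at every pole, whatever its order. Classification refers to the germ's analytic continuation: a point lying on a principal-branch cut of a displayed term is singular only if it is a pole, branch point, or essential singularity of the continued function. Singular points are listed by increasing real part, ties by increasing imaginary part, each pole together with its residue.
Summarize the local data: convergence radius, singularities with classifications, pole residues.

Radius of convergence at 0: 1/6.
At -1/6: a logarithmic branch point.

Branch term (2/5)*log(1 - β/(-1/6)): its argument vanishes at β = -1/6, a logarithmic branch point, modulus 1/6.
The radius of convergence is the smallest modulus among the singular points: 1/6.


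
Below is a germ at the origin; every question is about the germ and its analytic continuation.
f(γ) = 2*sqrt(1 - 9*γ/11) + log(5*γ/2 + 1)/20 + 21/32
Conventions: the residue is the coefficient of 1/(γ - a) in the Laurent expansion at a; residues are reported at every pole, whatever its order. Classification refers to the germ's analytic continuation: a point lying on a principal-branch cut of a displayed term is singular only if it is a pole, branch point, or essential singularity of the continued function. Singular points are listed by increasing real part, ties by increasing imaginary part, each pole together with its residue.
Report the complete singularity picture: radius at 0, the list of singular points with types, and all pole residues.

Branch term (1/20)*log(1 - γ/(-2/5)): its argument vanishes at γ = -2/5, a logarithmic branch point, modulus 2/5.
Branch term (2)*sqrt(1 - γ/(11/9)): its argument vanishes at γ = 11/9, a square-root branch point, modulus 11/9.
The radius of convergence is the smallest modulus among the singular points: 2/5.
List the singular points by increasing real part (a conjugate pair: the negative imaginary part first).

Radius of convergence at 0: 2/5.
At -2/5: a logarithmic branch point.
At 11/9: an algebraic (square-root) branch point.


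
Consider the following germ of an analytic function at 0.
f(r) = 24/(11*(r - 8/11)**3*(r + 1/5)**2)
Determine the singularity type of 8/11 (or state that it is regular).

The denominator factor r - 8/11 vanishes at 8/11 and appears to the power 3; the numerator there equals 24/11, nonzero, and no other factor vanishes.
Hence a pole whose order is the multiplicity, 3.

The point is a pole of order 3.


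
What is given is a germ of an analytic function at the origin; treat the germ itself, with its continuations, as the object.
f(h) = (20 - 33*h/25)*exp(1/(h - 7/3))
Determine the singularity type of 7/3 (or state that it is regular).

The exponent 1/(h - (7/3)) has a pole at 7/3, so exp(1/(h - (7/3))) takes every nonzero value near it: an essential singularity (not a pole of any order).

The point is an essential singularity.


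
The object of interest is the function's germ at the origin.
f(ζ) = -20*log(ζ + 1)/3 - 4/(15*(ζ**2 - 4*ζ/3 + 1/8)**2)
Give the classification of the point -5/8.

Denominator factors: ζ**2 - 4*ζ/3 + 1/8 = 259/192 at ζ = -5/8 — none vanishes.
Branch term log(1 - ζ/(-1)): argument at -5/8 is 3/8, nonzero, so -5/8 is not its branch point (a point on a principal cut is still regular for the continued germ).
So the germ continues analytically to -5/8.

The point is a regular point.


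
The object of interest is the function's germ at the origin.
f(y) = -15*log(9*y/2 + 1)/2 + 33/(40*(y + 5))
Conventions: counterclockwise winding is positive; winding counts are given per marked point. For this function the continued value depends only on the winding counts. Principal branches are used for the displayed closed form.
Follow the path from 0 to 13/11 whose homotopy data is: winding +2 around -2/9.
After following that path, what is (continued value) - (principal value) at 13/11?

Continued minus principal equals -(30)*pi*i.

The rational part is single-valued and drops out of the difference; each branch term changes only by its own monodromy.
(-15/2)*log(1 - y/(-2/9)): each positive loop around -2/9 adds 2*pi*i to the log, so winding +2 contributes (-15/2)*(2)*2*pi*i = -(30)*pi*i.
Summing the contributions at y = 13/11 gives -(30)*pi*i.


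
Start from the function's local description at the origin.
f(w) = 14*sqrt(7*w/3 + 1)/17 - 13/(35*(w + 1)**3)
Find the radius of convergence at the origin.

Denominator factor (w + 1)^3: pole of order 3 at -1, modulus 1.
Branch term (14/17)*sqrt(1 - w/(-3/7)): its argument vanishes at w = -3/7, a square-root branch point, modulus 3/7.
The radius of convergence is the smallest modulus among the singular points: 3/7.

The radius of convergence is 3/7.


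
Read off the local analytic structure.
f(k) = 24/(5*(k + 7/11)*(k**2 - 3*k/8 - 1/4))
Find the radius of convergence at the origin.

Denominator factor (k**2 - 3*k/8 - 1/4): discriminant 73/64, real irrational roots 3/16 + (1/16)*sqrt(73) and 3/16 - (1/16)*sqrt(73); poles of order 1, moduli 3/16 + (1/16)*sqrt(73) and -3/16 + (1/16)*sqrt(73).
Denominator factor (k + 7/11): pole of order 1 at -7/11, modulus 7/11.
The radius of convergence is the smallest modulus among the singular points: -3/16 + (1/16)*sqrt(73).

The radius of convergence is -3/16 + (1/16)*sqrt(73).


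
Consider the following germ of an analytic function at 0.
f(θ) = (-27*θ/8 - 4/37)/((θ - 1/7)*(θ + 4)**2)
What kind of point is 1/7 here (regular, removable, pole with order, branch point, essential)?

The denominator factor θ - 1/7 vanishes at 1/7 and appears to the power 1; the numerator there equals -1223/2072, nonzero, and no other factor vanishes.
Hence a pole whose order is the multiplicity, 1.

The point is a pole of order 1.


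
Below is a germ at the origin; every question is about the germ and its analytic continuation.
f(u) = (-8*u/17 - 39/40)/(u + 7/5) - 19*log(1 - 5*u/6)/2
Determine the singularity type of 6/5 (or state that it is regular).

The term (-19/2)*log(1 - u/(6/5)) has argument 1 - 6/5/(6/5) = 0 at 6/5: a logarithmic (infinitely-sheeted) branch point; the remaining terms are analytic or single-valued there.

The point is a logarithmic branch point.


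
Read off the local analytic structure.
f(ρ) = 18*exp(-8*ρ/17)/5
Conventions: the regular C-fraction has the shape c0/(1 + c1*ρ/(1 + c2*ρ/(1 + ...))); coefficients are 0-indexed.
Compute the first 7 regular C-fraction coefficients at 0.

Taylor coefficients (expand at 0): a_0 = 18/5, a_1 = -144/85, a_2 = 576/1445, a_3 = -1536/24565, a_4 = 3072/417605, a_5 = -24576/35496425, a_6 = 32768/603439225.
c0 = a_0 = 18/5. Peel one level at a time: if S = 1 + c*ρ/S' with S'(0) = 1, then c is the ρ-coefficient of S and S' = c*ρ/(S - 1).
S_1 = c0/f = 1 + (8/17)*ρ + (32/289)*ρ^2 + ...; c1 = 8/17.
S_2 = c1*ρ/(S_1 - 1) = 1 + (-4/17)*ρ + (16/867)*ρ^2 + ...; c2 = -4/17.
S_3 = c2*ρ/(S_2 - 1) = 1 + (4/51)*ρ + (16/2601)*ρ^2 + ...; c3 = 4/51.
S_4 = c3*ρ/(S_3 - 1) = 1 + (-4/51)*ρ + (16/4335)*ρ^2 + ...; c4 = -4/51.
S_5 = c4*ρ/(S_4 - 1) = 1 + (4/85)*ρ + (16/7225)*ρ^2 + ...; c5 = 4/85.
S_6 = c5*ρ/(S_5 - 1) = 1 + (-4/85)*ρ + ...; c6 = -4/85.

The regular C-fraction coefficients are [18/5, 8/17, -4/17, 4/51, -4/51, 4/85, -4/85].


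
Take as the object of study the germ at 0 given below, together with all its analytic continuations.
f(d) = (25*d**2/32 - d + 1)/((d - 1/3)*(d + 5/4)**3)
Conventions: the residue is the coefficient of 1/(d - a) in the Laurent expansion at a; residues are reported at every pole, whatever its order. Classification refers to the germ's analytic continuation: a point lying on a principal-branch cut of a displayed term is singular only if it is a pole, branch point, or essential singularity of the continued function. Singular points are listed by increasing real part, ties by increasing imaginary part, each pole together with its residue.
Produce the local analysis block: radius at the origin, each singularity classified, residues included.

Denominator factor (d - 1/3): pole of order 1 at 1/3, modulus 1/3.
Denominator factor (d + 5/4)^3: pole of order 3 at -5/4, modulus 5/4.
The radius of convergence is the smallest modulus among the singular points: 1/3.
At the order-3 pole -5/4 set g(d) = (d - (-5/4))^3*f(d) = (25*d**2/32 - d + 1)/(d - 1/3).
Order-3 pole: residue = g''(a)/2; g''(-5/4) = -2604/6859, so the residue is -1302/6859.
At the order-1 pole 1/3 set g(d) = (d - (1/3))*f(d) = (25*d**2/32 - d + 1)/(d + 5/4)**3.
Simple pole: residue = g(a) at a = 1/3, which is 1302/6859.
List the singular points by increasing real part (a conjugate pair: the negative imaginary part first).

Radius of convergence at 0: 1/3.
At -5/4: a pole of order 3; residue -1302/6859.
At 1/3: a pole of order 1; residue 1302/6859.


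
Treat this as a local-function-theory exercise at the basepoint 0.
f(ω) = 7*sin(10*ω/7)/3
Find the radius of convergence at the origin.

The factor -sin(10*ω/7) is entire and contributes no finite singular point.
The polynomial part has no poles.
No finite singular points: the Taylor series at 0 converges everywhere.

The radius of convergence is infinite.


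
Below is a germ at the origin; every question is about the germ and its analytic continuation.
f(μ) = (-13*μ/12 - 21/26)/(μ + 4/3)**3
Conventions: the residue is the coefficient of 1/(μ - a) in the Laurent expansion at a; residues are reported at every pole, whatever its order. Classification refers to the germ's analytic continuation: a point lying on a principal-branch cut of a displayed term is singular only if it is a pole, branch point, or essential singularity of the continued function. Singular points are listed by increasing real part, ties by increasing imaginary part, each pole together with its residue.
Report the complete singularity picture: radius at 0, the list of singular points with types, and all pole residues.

Radius of convergence at 0: 4/3.
At -4/3: a pole of order 3; residue 0.

Denominator factor (μ + 4/3)^3: pole of order 3 at -4/3, modulus 4/3.
The radius of convergence is the smallest modulus among the singular points: 4/3.
At the order-3 pole -4/3 set g(μ) = (μ - (-4/3))^3*f(μ) = -13*μ/12 - 21/26.
Order-3 pole: residue = g''(a)/2; g''(-4/3) = 0, so the residue is 0.


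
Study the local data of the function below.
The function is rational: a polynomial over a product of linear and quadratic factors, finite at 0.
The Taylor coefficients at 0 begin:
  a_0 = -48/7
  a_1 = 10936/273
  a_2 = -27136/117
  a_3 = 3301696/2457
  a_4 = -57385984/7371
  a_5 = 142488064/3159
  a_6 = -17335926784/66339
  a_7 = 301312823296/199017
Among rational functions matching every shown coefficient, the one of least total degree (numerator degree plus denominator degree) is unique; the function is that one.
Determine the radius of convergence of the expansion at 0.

The radius of convergence is -1 + (1/4)*sqrt(22).

No rational of total degree below 3 reproduces all 8 coefficients; solving the [1/2] Pade equations on them gives f(ξ) = (18/7 - 17*ξ/13)/(ξ**2 - 2*ξ - 3/8), whose expansion matches every shown term.
Denominator factor (ξ**2 - 2*ξ - 3/8): discriminant 11/2, real irrational roots 1 + (1/4)*sqrt(22) and 1 - (1/4)*sqrt(22); poles of order 1, moduli 1 + (1/4)*sqrt(22) and -1 + (1/4)*sqrt(22).
The radius of convergence is the smallest modulus among the singular points: -1 + (1/4)*sqrt(22).


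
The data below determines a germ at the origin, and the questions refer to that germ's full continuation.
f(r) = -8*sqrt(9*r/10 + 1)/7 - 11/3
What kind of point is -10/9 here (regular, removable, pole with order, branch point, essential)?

The point is an algebraic (square-root) branch point.

The term (-8/7)*sqrt(1 - r/(-10/9)) has argument 1 - -10/9/(-10/9) = 0 at -10/9: a square-root (algebraic, two-sheeted) branch point; the remaining terms are analytic or single-valued there.


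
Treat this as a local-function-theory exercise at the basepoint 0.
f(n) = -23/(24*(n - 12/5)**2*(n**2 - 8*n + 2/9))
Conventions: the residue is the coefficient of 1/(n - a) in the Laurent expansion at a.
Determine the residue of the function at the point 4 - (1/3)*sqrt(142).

The residue is 77625/8844676 + (10676025/10047551936)*sqrt(142).

The factor n**2 - 8*n + 2/9 splits as (n - a)(n - a') with a = 4 - (1/3)*sqrt(142), a' = 4 + (1/3)*sqrt(142). At the order-1 pole a set g(n) = (n - a)*f(n) = [-23/(24*(n - 12/5)**2)] / (n - a').
Simple pole: residue = g(a) at a = 4 - (1/3)*sqrt(142), which is 77625/8844676 + (10676025/10047551936)*sqrt(142).


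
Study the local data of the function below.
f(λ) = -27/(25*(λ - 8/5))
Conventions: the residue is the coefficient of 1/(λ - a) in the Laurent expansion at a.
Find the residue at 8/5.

The residue is -27/25.

At the order-1 pole 8/5 set g(λ) = (λ - (8/5))*f(λ) = -27/25.
Simple pole: residue = g(a) at a = 8/5, which is -27/25.


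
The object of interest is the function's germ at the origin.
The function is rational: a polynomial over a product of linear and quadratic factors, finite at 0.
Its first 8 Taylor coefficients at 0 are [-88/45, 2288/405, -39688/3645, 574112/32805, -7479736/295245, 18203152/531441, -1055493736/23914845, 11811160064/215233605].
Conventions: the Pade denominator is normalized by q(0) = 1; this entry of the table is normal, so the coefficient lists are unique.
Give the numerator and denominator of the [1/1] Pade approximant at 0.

The Pade approximant has numerator coefficients [-88/45, 220/117]; denominator coefficients [1, 451/234].

Taylor coefficients needed (read off): a_0 = -88/45, a_1 = 2288/405, a_2 = -39688/3645.
Write the denominator as Q(y) = 1 + q1*y. Requiring Q*f - P = O(y^3) with deg P <= 1 kills the coefficients of y^2..y^2 in Q*f:
  y^2: a_2 + q1*a_1 = 0, i.e. -39688/3645 + (2288/405)*q1 = 0.
Solving this linear system: q1 = 451/234.
The numerator is Q*f truncated at degree 1: P0 = a_0 = -88/45; P1 = a_1 + q1*a_0 = 220/117.


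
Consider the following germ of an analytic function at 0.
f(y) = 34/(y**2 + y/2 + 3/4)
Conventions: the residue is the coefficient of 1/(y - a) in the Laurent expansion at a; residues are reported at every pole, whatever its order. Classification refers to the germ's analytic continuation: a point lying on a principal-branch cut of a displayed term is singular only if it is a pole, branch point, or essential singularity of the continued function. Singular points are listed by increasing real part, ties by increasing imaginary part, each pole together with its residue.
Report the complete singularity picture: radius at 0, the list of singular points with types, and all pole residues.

Radius of convergence at 0: (1/2)*sqrt(3).
At (-1/4) - ((1/4)*sqrt(11))*i: a pole of order 1; residue ((68/11)*sqrt(11))*i.
At (-1/4) + ((1/4)*sqrt(11))*i: a pole of order 1; residue -((68/11)*sqrt(11))*i.

Denominator factor (y**2 + y/2 + 3/4): discriminant -11/4, complex-conjugate roots (-1/4) + ((1/4)*sqrt(11))*i and (-1/4) - ((1/4)*sqrt(11))*i; poles of order 1, moduli (1/2)*sqrt(3) and (1/2)*sqrt(3).
The radius of convergence is the smallest modulus among the singular points: (1/2)*sqrt(3).
The factor y**2 + y/2 + 3/4 splits as (y - a)(y - a') with a = (-1/4) - ((1/4)*sqrt(11))*i, a' = (-1/4) + ((1/4)*sqrt(11))*i. At the order-1 pole a set g(y) = (y - a)*f(y) = [34] / (y - a').
Simple pole: residue = g(a) at a = (-1/4) - ((1/4)*sqrt(11))*i, which is ((68/11)*sqrt(11))*i.
The factor y**2 + y/2 + 3/4 splits as (y - a)(y - a') with a = (-1/4) + ((1/4)*sqrt(11))*i, a' = (-1/4) - ((1/4)*sqrt(11))*i. At the order-1 pole a set g(y) = (y - a)*f(y) = [34] / (y - a').
Simple pole: residue = g(a) at a = (-1/4) + ((1/4)*sqrt(11))*i, which is -((68/11)*sqrt(11))*i.
List the singular points by increasing real part (a conjugate pair: the negative imaginary part first).


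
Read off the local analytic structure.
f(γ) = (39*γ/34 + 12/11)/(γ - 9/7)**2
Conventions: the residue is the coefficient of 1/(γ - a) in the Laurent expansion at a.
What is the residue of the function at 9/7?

At the order-2 pole 9/7 set g(γ) = (γ - (9/7))^2*f(γ) = 39*γ/34 + 12/11.
Order-2 pole: residue = g'(a); g'(9/7) = 39/34, so the residue is 39/34.

The residue is 39/34.


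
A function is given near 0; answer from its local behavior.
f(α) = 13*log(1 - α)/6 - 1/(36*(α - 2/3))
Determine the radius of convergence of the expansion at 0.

The radius of convergence is 2/3.

Denominator factor (α - 2/3): pole of order 1 at 2/3, modulus 2/3.
Branch term (13/6)*log(1 - α/(1)): its argument vanishes at α = 1, a logarithmic branch point, modulus 1.
The radius of convergence is the smallest modulus among the singular points: 2/3.


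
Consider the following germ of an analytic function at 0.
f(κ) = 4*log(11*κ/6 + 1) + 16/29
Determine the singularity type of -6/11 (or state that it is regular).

The point is a logarithmic branch point.

The term (4)*log(1 - κ/(-6/11)) has argument 1 - -6/11/(-6/11) = 0 at -6/11: a logarithmic (infinitely-sheeted) branch point; the remaining terms are analytic or single-valued there.


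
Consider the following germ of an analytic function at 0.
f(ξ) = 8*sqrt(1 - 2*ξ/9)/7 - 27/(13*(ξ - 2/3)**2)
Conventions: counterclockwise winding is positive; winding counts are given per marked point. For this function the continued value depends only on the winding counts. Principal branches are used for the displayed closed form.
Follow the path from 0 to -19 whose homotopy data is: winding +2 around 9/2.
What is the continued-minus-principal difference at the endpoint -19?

Continued minus principal equals 0.

The rational part is single-valued and drops out of the difference; each branch term changes only by its own monodromy.
(8/7)*sqrt(1 - ξ/(9/2)): winding +2 is even, the square root returns to the same sheet, contribution 0.
Summing the contributions at ξ = -19 gives 0.


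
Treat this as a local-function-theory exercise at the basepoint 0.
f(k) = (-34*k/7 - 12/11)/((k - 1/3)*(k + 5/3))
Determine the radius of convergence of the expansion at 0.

Denominator factor (k + 5/3): pole of order 1 at -5/3, modulus 5/3.
Denominator factor (k - 1/3): pole of order 1 at 1/3, modulus 1/3.
The radius of convergence is the smallest modulus among the singular points: 1/3.

The radius of convergence is 1/3.


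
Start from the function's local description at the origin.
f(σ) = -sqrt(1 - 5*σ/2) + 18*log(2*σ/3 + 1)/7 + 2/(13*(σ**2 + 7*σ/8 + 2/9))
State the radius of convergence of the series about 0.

Denominator factor (σ**2 + 7*σ/8 + 2/9): discriminant -71/576, complex-conjugate roots (-7/16) + ((1/48)*sqrt(71))*i and (-7/16) - ((1/48)*sqrt(71))*i; poles of order 1, moduli (1/3)*sqrt(2) and (1/3)*sqrt(2).
Branch term (18/7)*log(1 - σ/(-3/2)): its argument vanishes at σ = -3/2, a logarithmic branch point, modulus 3/2.
Branch term (-1)*sqrt(1 - σ/(2/5)): its argument vanishes at σ = 2/5, a square-root branch point, modulus 2/5.
The radius of convergence is the smallest modulus among the singular points: 2/5.

The radius of convergence is 2/5.


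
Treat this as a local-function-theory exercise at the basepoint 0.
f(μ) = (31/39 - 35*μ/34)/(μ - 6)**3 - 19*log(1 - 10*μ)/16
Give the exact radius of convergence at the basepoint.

The radius of convergence is 1/10.

Denominator factor (μ - 6)^3: pole of order 3 at 6, modulus 6.
Branch term (-19/16)*log(1 - μ/(1/10)): its argument vanishes at μ = 1/10, a logarithmic branch point, modulus 1/10.
The radius of convergence is the smallest modulus among the singular points: 1/10.


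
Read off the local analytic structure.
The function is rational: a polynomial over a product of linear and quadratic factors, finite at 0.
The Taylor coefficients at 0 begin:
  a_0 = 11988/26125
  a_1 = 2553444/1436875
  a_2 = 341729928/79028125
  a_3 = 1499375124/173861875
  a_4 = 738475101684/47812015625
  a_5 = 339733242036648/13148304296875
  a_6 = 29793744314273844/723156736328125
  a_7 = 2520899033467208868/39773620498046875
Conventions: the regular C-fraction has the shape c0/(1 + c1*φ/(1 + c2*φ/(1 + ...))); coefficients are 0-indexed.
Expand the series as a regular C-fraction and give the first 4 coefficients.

Taylor coefficients (read off): a_0 = 11988/26125, a_1 = 2553444/1436875, a_2 = 341729928/79028125, a_3 = 1499375124/173861875.
c0 = a_0 = 11988/26125. Peel one level at a time: if S = 1 + c*φ/S' with S'(0) = 1, then c is the φ-coefficient of S and S' = c*φ/(S - 1).
S_1 = c0/f = 1 + (-213/55)*φ + (1533/275)*φ^2 + ...; c1 = -213/55.
S_2 = c1*φ/(S_1 - 1) = 1 + (511/355)*φ + (134599/126025)*φ^2 + ...; c2 = 511/355.
S_3 = c2*φ/(S_2 - 1) = 1 + (-134599/181405)*φ + ...; c3 = -134599/181405.

The regular C-fraction coefficients are [11988/26125, -213/55, 511/355, -134599/181405].


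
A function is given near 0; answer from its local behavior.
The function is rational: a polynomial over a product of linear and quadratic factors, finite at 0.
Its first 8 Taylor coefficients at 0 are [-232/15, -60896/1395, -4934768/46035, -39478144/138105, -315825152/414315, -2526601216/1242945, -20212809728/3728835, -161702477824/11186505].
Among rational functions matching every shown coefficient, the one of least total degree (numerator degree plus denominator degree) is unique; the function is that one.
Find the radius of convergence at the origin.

No rational of total degree below 3 reproduces all 8 coefficients; solving the [2/1] Pade equations on them gives f(δ) = (-38*δ**2/11 + 28*δ/31 + 29/5)/(δ - 3/8), whose expansion matches every shown term.
Denominator factor (δ - 3/8): pole of order 1 at 3/8, modulus 3/8.
The radius of convergence is the smallest modulus among the singular points: 3/8.

The radius of convergence is 3/8.


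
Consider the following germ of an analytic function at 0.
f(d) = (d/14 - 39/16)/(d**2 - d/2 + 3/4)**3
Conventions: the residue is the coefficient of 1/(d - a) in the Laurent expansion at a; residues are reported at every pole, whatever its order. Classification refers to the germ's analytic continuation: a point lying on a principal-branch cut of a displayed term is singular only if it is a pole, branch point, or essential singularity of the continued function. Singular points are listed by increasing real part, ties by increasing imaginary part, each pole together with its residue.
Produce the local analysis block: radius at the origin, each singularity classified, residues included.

Radius of convergence at 0: (1/2)*sqrt(3).
At (1/4) - ((1/4)*sqrt(11))*i: a pole of order 3; residue -((3252/9317)*sqrt(11))*i.
At (1/4) + ((1/4)*sqrt(11))*i: a pole of order 3; residue ((3252/9317)*sqrt(11))*i.

Denominator factor (d**2 - d/2 + 3/4)^3: discriminant -11/4, complex-conjugate roots (1/4) + ((1/4)*sqrt(11))*i and (1/4) - ((1/4)*sqrt(11))*i; poles of order 3, moduli (1/2)*sqrt(3) and (1/2)*sqrt(3).
The radius of convergence is the smallest modulus among the singular points: (1/2)*sqrt(3).
The factor d**2 - d/2 + 3/4 splits as (d - a)(d - a') with a = (1/4) - ((1/4)*sqrt(11))*i, a' = (1/4) + ((1/4)*sqrt(11))*i. At the order-3 pole a set g(d) = (d - a)^3*f(d) = [d/14 - 39/16] / (d - a')^3.
Order-3 pole: residue = g''(a)/2; g''((1/4) - ((1/4)*sqrt(11))*i) = -((6504/9317)*sqrt(11))*i, so the residue is -((3252/9317)*sqrt(11))*i.
The factor d**2 - d/2 + 3/4 splits as (d - a)(d - a') with a = (1/4) + ((1/4)*sqrt(11))*i, a' = (1/4) - ((1/4)*sqrt(11))*i. At the order-3 pole a set g(d) = (d - a)^3*f(d) = [d/14 - 39/16] / (d - a')^3.
Order-3 pole: residue = g''(a)/2; g''((1/4) + ((1/4)*sqrt(11))*i) = ((6504/9317)*sqrt(11))*i, so the residue is ((3252/9317)*sqrt(11))*i.
List the singular points by increasing real part (a conjugate pair: the negative imaginary part first).


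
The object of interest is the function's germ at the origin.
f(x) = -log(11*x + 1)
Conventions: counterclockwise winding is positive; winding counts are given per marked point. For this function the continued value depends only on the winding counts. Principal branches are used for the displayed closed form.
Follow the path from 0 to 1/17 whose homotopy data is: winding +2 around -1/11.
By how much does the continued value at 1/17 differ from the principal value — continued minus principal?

Continued minus principal equals -(4)*pi*i.

The rational part is single-valued and drops out of the difference; each branch term changes only by its own monodromy.
(-1)*log(1 - x/(-1/11)): each positive loop around -1/11 adds 2*pi*i to the log, so winding +2 contributes (-1)*(2)*2*pi*i = -(4)*pi*i.
Summing the contributions at x = 1/17 gives -(4)*pi*i.


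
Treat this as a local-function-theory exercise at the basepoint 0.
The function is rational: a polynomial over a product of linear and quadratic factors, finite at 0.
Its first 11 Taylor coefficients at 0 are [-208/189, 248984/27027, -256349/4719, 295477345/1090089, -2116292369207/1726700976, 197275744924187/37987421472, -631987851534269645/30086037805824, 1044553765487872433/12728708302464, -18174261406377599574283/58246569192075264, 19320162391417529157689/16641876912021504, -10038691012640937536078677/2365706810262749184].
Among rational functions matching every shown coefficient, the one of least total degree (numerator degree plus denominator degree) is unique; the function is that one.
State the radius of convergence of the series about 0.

The radius of convergence is -9/22 + (5/44)*sqrt(42).

No rational of total degree below 9 reproduces all 11 coefficients; solving the [1/8] Pade equations on them gives f(n) = (13/14 - 16*n/13)/((n + 4)**2*(n**2 - 9*n/11 - 3/8)**3), whose expansion matches every shown term.
Denominator factor (n + 4)^2: pole of order 2 at -4, modulus 4.
Denominator factor (n**2 - 9*n/11 - 3/8)^3: discriminant 525/242, real irrational roots 9/22 + (5/44)*sqrt(42) and 9/22 - (5/44)*sqrt(42); poles of order 3, moduli 9/22 + (5/44)*sqrt(42) and -9/22 + (5/44)*sqrt(42).
The radius of convergence is the smallest modulus among the singular points: -9/22 + (5/44)*sqrt(42).


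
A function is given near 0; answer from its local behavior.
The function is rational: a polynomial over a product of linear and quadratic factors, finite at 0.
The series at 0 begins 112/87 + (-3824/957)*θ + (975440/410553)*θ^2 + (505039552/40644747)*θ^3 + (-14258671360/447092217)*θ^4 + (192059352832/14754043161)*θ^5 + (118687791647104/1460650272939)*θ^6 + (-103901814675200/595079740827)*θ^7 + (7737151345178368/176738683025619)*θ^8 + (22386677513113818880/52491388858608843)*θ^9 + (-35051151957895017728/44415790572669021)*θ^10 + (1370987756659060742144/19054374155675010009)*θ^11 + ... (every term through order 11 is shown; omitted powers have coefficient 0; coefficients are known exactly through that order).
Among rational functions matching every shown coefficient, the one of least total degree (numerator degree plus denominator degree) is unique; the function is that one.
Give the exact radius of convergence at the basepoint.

The radius of convergence is (1/2)*sqrt(2).

No rational of total degree below 10 reproduces all 12 coefficients; solving the [2/8] Pade equations on them gives f(θ) = (-5*θ**2/39 - θ/3 - 7/29)/((θ**2 - 8*θ/11 - 3/2)*(θ**2 + 2*θ/3 + 1/2)**3), whose expansion matches every shown term.
Denominator factor (θ**2 - 8*θ/11 - 3/2): discriminant 790/121, real irrational roots 4/11 + (1/22)*sqrt(790) and 4/11 - (1/22)*sqrt(790); poles of order 1, moduli 4/11 + (1/22)*sqrt(790) and -4/11 + (1/22)*sqrt(790).
Denominator factor (θ**2 + 2*θ/3 + 1/2)^3: discriminant -14/9, complex-conjugate roots (-1/3) + ((1/6)*sqrt(14))*i and (-1/3) - ((1/6)*sqrt(14))*i; poles of order 3, moduli (1/2)*sqrt(2) and (1/2)*sqrt(2).
The radius of convergence is the smallest modulus among the singular points: (1/2)*sqrt(2).


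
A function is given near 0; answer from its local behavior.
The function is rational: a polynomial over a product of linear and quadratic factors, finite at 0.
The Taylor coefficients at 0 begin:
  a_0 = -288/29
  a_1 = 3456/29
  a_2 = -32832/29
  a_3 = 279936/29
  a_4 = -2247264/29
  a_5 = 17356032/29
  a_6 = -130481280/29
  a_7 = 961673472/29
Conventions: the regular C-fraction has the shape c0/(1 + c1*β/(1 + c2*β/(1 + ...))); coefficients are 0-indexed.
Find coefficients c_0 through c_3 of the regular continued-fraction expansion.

The regular C-fraction coefficients are [-288/29, 12, -5/2, 37/10].

Taylor coefficients (read off): a_0 = -288/29, a_1 = 3456/29, a_2 = -32832/29, a_3 = 279936/29.
c0 = a_0 = -288/29. Peel one level at a time: if S = 1 + c*β/S' with S'(0) = 1, then c is the β-coefficient of S and S' = c*β/(S - 1).
S_1 = c0/f = 1 + (12)*β + (30)*β^2 + ...; c1 = 12.
S_2 = c1*β/(S_1 - 1) = 1 + (-5/2)*β + (37/4)*β^2 + ...; c2 = -5/2.
S_3 = c2*β/(S_2 - 1) = 1 + (37/10)*β + ...; c3 = 37/10.


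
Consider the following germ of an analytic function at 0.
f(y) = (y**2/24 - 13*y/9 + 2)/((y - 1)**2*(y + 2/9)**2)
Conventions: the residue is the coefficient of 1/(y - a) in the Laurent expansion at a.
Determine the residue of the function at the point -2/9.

At the order-2 pole -2/9 set g(y) = (y - (-2/9))^2*f(y) = (y**2/24 - 13*y/9 + 2)/(y - 1)**2.
Order-2 pole: residue = g'(a); g'(-2/9) = 4167/2662, so the residue is 4167/2662.

The residue is 4167/2662.


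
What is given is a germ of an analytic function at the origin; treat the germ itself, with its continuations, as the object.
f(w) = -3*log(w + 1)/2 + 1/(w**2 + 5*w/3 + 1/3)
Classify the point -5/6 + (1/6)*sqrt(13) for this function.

The point is a pole of order 1.

The denominator factor w**2 + 5*w/3 + 1/3 vanishes at -5/6 + (1/6)*sqrt(13) and appears to the power 1; the numerator there equals 1, nonzero, and no other factor vanishes.
The branch terms are analytic at this point.
Hence a pole whose order is the multiplicity, 1.


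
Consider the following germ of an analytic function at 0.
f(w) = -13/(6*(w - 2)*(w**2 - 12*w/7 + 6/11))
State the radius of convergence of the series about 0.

Denominator factor (w - 2): pole of order 1 at 2, modulus 2.
Denominator factor (w**2 - 12*w/7 + 6/11): discriminant 408/539, real irrational roots 6/7 + (1/77)*sqrt(1122) and 6/7 - (1/77)*sqrt(1122); poles of order 1, moduli 6/7 + (1/77)*sqrt(1122) and 6/7 - (1/77)*sqrt(1122).
The radius of convergence is the smallest modulus among the singular points: 6/7 - (1/77)*sqrt(1122).

The radius of convergence is 6/7 - (1/77)*sqrt(1122).


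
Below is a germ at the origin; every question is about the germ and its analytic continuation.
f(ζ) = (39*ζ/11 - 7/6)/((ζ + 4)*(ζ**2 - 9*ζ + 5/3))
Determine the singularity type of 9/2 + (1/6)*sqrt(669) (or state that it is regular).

The point is a pole of order 1.

The denominator factor ζ**2 - 9*ζ + 5/3 vanishes at 9/2 + (1/6)*sqrt(669) and appears to the power 1; the numerator there equals 488/33 + (13/22)*sqrt(669), nonzero, and no other factor vanishes.
Hence a pole whose order is the multiplicity, 1.


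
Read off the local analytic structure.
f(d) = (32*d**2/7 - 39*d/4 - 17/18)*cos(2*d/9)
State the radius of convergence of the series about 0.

The factor cos(2*d/9) is entire and contributes no finite singular point.
The polynomial part has no poles.
No finite singular points: the Taylor series at 0 converges everywhere.

The radius of convergence is infinite.


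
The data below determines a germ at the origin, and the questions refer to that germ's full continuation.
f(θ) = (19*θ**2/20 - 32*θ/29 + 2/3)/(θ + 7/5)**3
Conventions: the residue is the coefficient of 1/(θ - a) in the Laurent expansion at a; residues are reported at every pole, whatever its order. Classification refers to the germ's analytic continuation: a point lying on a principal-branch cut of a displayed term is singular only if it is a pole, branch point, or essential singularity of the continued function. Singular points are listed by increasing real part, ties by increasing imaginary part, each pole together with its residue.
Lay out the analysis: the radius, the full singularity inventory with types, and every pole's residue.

Denominator factor (θ + 7/5)^3: pole of order 3 at -7/5, modulus 7/5.
The radius of convergence is the smallest modulus among the singular points: 7/5.
At the order-3 pole -7/5 set g(θ) = (θ - (-7/5))^3*f(θ) = 19*θ**2/20 - 32*θ/29 + 2/3.
Order-3 pole: residue = g''(a)/2; g''(-7/5) = 19/10, so the residue is 19/20.

Radius of convergence at 0: 7/5.
At -7/5: a pole of order 3; residue 19/20.


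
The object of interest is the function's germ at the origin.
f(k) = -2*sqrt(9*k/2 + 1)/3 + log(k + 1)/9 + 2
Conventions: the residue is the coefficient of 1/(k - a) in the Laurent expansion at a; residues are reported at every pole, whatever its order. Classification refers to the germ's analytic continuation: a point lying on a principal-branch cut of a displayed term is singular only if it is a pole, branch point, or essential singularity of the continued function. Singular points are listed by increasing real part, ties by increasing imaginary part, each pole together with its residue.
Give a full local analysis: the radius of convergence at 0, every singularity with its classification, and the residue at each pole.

Radius of convergence at 0: 2/9.
At -1: a logarithmic branch point.
At -2/9: an algebraic (square-root) branch point.

Branch term (1/9)*log(1 - k/(-1)): its argument vanishes at k = -1, a logarithmic branch point, modulus 1.
Branch term (-2/3)*sqrt(1 - k/(-2/9)): its argument vanishes at k = -2/9, a square-root branch point, modulus 2/9.
The radius of convergence is the smallest modulus among the singular points: 2/9.
List the singular points by increasing real part (a conjugate pair: the negative imaginary part first).


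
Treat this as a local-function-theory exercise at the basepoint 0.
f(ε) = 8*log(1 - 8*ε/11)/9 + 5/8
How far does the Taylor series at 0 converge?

The radius of convergence is 11/8.

Branch term (8/9)*log(1 - ε/(11/8)): its argument vanishes at ε = 11/8, a logarithmic branch point, modulus 11/8.
The radius of convergence is the smallest modulus among the singular points: 11/8.


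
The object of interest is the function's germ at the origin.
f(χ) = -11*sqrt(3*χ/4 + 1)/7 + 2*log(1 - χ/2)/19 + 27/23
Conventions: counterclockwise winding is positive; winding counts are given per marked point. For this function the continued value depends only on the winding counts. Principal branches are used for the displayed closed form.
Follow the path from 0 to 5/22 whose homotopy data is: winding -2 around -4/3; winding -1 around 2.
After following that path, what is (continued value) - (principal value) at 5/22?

The rational part is single-valued and drops out of the difference; each branch term changes only by its own monodromy.
(-11/7)*sqrt(1 - χ/(-4/3)): winding -2 is even, the square root returns to the same sheet, contribution 0.
(2/19)*log(1 - χ/(2)): each positive loop around 2 adds 2*pi*i to the log, so winding -1 contributes (2/19)*(-1)*2*pi*i = -(4/19)*pi*i.
Summing the contributions at χ = 5/22 gives -(4/19)*pi*i.

Continued minus principal equals -(4/19)*pi*i.


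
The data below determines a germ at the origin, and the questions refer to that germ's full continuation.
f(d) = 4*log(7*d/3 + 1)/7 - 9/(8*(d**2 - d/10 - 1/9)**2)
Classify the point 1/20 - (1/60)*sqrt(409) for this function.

The point is a pole of order 2.

The denominator factor d**2 - d/10 - 1/9 vanishes at 1/20 - (1/60)*sqrt(409) and appears to the power 2; the numerator there equals -9/8, nonzero, and no other factor vanishes.
The branch terms are analytic at this point.
Hence a pole whose order is the multiplicity, 2.


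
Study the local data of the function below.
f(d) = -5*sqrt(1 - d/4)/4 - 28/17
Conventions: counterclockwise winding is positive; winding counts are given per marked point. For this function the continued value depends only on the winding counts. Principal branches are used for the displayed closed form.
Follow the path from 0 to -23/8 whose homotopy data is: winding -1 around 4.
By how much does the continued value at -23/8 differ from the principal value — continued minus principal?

The rational part is single-valued and drops out of the difference; each branch term changes only by its own monodromy.
(-5/4)*sqrt(1 - d/(4)): winding -1 is odd, the square root flips sign, contributing -2*(-5/4)*sqrt(1 - (-23/8)/(4)) = -2*(-5/4)*sqrt(55/32) = (5/16)*sqrt(110).
Summing the contributions at d = -23/8 gives (5/16)*sqrt(110).

Continued minus principal equals (5/16)*sqrt(110).
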